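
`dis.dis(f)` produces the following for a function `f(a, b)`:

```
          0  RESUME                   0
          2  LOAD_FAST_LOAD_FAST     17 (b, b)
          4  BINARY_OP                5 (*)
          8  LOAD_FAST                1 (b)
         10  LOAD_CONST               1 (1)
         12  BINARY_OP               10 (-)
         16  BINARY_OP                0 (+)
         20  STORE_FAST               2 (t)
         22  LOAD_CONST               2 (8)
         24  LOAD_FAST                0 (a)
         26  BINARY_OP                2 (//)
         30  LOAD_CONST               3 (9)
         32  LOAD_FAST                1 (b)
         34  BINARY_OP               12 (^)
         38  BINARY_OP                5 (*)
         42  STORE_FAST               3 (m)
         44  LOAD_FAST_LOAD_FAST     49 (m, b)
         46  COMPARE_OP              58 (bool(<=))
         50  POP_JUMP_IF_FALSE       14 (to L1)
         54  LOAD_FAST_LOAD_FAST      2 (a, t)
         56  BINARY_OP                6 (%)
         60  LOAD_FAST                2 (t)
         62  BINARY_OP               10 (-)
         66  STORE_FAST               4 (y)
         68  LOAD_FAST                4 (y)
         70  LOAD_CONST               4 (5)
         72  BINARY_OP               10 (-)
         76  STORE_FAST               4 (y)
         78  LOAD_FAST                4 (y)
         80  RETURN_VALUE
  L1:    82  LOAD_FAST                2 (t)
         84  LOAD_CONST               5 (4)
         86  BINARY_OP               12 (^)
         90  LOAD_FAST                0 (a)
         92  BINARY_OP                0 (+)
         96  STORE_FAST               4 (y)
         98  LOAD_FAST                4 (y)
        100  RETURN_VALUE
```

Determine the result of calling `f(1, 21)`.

LOAD_FAST_LOAD_FAST b,b → push 21,21. Stack: [21, 21]
BINARY_OP * → 21 * 21 = 441. Stack: [441]
LOAD_FAST b → push 21. Stack: [441, 21]
LOAD_CONST → push 1. Stack: [441, 21, 1]
BINARY_OP - → 21 - 1 = 20. Stack: [441, 20]
BINARY_OP + → 441 + 20 = 461. Stack: [461]
STORE_FAST t → t=461. Stack: []
LOAD_CONST → push 8. Stack: [8]
LOAD_FAST a → push 1. Stack: [8, 1]
BINARY_OP // → 8 // 1 = 8. Stack: [8]
LOAD_CONST → push 9. Stack: [8, 9]
LOAD_FAST b → push 21. Stack: [8, 9, 21]
BINARY_OP ^ → 9 ^ 21 = 28. Stack: [8, 28]
BINARY_OP * → 8 * 28 = 224. Stack: [224]
STORE_FAST m → m=224. Stack: []
LOAD_FAST_LOAD_FAST m,b → push 224,21. Stack: [224, 21]
COMPARE_OP bool(<=) → 224 vs 21 = False. Stack: [False]
POP_JUMP_IF_FALSE → pop False; jump. Stack: []
LOAD_FAST t → push 461. Stack: [461]
LOAD_CONST → push 4. Stack: [461, 4]
BINARY_OP ^ → 461 ^ 4 = 457. Stack: [457]
LOAD_FAST a → push 1. Stack: [457, 1]
BINARY_OP + → 457 + 1 = 458. Stack: [458]
STORE_FAST y → y=458. Stack: []
LOAD_FAST y → push 458. Stack: [458]
RETURN_VALUE → return 458.

458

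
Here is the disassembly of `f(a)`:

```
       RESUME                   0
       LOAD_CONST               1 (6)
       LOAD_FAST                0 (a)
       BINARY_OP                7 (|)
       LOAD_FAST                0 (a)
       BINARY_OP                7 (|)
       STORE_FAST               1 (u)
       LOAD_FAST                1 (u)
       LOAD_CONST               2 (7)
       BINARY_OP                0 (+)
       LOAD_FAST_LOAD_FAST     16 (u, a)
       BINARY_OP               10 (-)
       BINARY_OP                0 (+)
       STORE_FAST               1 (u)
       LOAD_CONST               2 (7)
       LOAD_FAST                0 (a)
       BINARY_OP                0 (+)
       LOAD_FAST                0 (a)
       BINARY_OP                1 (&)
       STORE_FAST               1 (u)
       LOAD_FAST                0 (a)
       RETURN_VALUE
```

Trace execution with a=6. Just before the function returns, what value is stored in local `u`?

4

LOAD_CONST → push 6. Stack: [6]
LOAD_FAST a → push 6. Stack: [6, 6]
BINARY_OP | → 6 | 6 = 6. Stack: [6]
LOAD_FAST a → push 6. Stack: [6, 6]
BINARY_OP | → 6 | 6 = 6. Stack: [6]
STORE_FAST u → u=6. Stack: []
LOAD_FAST u → push 6. Stack: [6]
LOAD_CONST → push 7. Stack: [6, 7]
BINARY_OP + → 6 + 7 = 13. Stack: [13]
LOAD_FAST_LOAD_FAST u,a → push 6,6. Stack: [13, 6, 6]
BINARY_OP - → 6 - 6 = 0. Stack: [13, 0]
BINARY_OP + → 13 + 0 = 13. Stack: [13]
STORE_FAST u → u=13. Stack: []
LOAD_CONST → push 7. Stack: [7]
LOAD_FAST a → push 6. Stack: [7, 6]
BINARY_OP + → 7 + 6 = 13. Stack: [13]
LOAD_FAST a → push 6. Stack: [13, 6]
BINARY_OP & → 13 & 6 = 4. Stack: [4]
STORE_FAST u → u=4. Stack: []
LOAD_FAST a → push 6. Stack: [6]
RETURN_VALUE → return 6.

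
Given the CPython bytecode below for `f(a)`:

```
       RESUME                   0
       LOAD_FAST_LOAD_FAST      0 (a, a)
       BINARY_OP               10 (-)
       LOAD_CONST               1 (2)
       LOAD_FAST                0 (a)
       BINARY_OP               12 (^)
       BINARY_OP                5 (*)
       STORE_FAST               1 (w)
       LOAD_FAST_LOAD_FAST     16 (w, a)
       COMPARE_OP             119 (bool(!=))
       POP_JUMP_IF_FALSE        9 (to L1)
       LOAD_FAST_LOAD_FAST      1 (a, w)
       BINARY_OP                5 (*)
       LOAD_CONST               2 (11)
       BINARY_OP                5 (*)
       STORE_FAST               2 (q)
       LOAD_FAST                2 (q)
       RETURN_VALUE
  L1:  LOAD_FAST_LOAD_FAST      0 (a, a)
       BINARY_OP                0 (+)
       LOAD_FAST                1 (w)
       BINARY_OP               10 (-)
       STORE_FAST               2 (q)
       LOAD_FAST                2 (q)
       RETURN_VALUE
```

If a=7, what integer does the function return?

LOAD_FAST_LOAD_FAST a,a → push 7,7. Stack: [7, 7]
BINARY_OP - → 7 - 7 = 0. Stack: [0]
LOAD_CONST → push 2. Stack: [0, 2]
LOAD_FAST a → push 7. Stack: [0, 2, 7]
BINARY_OP ^ → 2 ^ 7 = 5. Stack: [0, 5]
BINARY_OP * → 0 * 5 = 0. Stack: [0]
STORE_FAST w → w=0. Stack: []
LOAD_FAST_LOAD_FAST w,a → push 0,7. Stack: [0, 7]
COMPARE_OP bool(!=) → 0 vs 7 = True. Stack: [True]
POP_JUMP_IF_FALSE → pop True; no jump. Stack: []
LOAD_FAST_LOAD_FAST a,w → push 7,0. Stack: [7, 0]
BINARY_OP * → 7 * 0 = 0. Stack: [0]
LOAD_CONST → push 11. Stack: [0, 11]
BINARY_OP * → 0 * 11 = 0. Stack: [0]
STORE_FAST q → q=0. Stack: []
LOAD_FAST q → push 0. Stack: [0]
RETURN_VALUE → return 0.

0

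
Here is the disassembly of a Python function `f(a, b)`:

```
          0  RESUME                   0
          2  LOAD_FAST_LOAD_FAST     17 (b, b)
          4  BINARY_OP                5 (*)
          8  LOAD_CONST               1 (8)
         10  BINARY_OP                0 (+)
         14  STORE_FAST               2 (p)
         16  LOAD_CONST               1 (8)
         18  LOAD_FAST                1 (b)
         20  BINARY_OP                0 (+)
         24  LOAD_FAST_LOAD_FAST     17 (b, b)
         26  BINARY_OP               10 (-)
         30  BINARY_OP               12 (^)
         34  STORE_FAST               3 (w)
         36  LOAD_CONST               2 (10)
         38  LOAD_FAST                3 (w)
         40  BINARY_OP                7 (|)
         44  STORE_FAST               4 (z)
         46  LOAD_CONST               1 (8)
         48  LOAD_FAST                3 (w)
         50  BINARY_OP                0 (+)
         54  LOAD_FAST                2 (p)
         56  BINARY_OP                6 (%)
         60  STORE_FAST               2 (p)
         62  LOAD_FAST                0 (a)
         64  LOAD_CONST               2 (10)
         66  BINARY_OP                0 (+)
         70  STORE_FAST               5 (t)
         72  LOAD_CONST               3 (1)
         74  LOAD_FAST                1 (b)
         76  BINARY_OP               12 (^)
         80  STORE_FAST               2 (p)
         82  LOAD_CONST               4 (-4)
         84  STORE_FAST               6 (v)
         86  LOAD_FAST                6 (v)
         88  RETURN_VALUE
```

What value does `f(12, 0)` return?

-4

LOAD_FAST_LOAD_FAST b,b → push 0,0. Stack: [0, 0]
BINARY_OP * → 0 * 0 = 0. Stack: [0]
LOAD_CONST → push 8. Stack: [0, 8]
BINARY_OP + → 0 + 8 = 8. Stack: [8]
STORE_FAST p → p=8. Stack: []
LOAD_CONST → push 8. Stack: [8]
LOAD_FAST b → push 0. Stack: [8, 0]
BINARY_OP + → 8 + 0 = 8. Stack: [8]
LOAD_FAST_LOAD_FAST b,b → push 0,0. Stack: [8, 0, 0]
BINARY_OP - → 0 - 0 = 0. Stack: [8, 0]
BINARY_OP ^ → 8 ^ 0 = 8. Stack: [8]
STORE_FAST w → w=8. Stack: []
LOAD_CONST → push 10. Stack: [10]
LOAD_FAST w → push 8. Stack: [10, 8]
BINARY_OP | → 10 | 8 = 10. Stack: [10]
STORE_FAST z → z=10. Stack: []
LOAD_CONST → push 8. Stack: [8]
LOAD_FAST w → push 8. Stack: [8, 8]
BINARY_OP + → 8 + 8 = 16. Stack: [16]
LOAD_FAST p → push 8. Stack: [16, 8]
BINARY_OP % → 16 % 8 = 0. Stack: [0]
STORE_FAST p → p=0. Stack: []
LOAD_FAST a → push 12. Stack: [12]
LOAD_CONST → push 10. Stack: [12, 10]
BINARY_OP + → 12 + 10 = 22. Stack: [22]
STORE_FAST t → t=22. Stack: []
LOAD_CONST → push 1. Stack: [1]
LOAD_FAST b → push 0. Stack: [1, 0]
BINARY_OP ^ → 1 ^ 0 = 1. Stack: [1]
STORE_FAST p → p=1. Stack: []
LOAD_CONST → push -4. Stack: [-4]
STORE_FAST v → v=-4. Stack: []
LOAD_FAST v → push -4. Stack: [-4]
RETURN_VALUE → return -4.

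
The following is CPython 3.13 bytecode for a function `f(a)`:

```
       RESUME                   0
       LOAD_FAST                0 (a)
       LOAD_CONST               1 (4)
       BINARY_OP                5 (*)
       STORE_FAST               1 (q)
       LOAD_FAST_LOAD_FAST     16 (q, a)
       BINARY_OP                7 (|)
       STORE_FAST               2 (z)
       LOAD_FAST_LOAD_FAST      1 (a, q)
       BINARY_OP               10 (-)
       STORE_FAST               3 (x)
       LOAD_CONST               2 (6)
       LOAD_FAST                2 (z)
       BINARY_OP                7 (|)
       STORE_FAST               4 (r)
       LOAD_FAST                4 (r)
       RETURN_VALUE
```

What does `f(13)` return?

63

LOAD_FAST a → push 13. Stack: [13]
LOAD_CONST → push 4. Stack: [13, 4]
BINARY_OP * → 13 * 4 = 52. Stack: [52]
STORE_FAST q → q=52. Stack: []
LOAD_FAST_LOAD_FAST q,a → push 52,13. Stack: [52, 13]
BINARY_OP | → 52 | 13 = 61. Stack: [61]
STORE_FAST z → z=61. Stack: []
LOAD_FAST_LOAD_FAST a,q → push 13,52. Stack: [13, 52]
BINARY_OP - → 13 - 52 = -39. Stack: [-39]
STORE_FAST x → x=-39. Stack: []
LOAD_CONST → push 6. Stack: [6]
LOAD_FAST z → push 61. Stack: [6, 61]
BINARY_OP | → 6 | 61 = 63. Stack: [63]
STORE_FAST r → r=63. Stack: []
LOAD_FAST r → push 63. Stack: [63]
RETURN_VALUE → return 63.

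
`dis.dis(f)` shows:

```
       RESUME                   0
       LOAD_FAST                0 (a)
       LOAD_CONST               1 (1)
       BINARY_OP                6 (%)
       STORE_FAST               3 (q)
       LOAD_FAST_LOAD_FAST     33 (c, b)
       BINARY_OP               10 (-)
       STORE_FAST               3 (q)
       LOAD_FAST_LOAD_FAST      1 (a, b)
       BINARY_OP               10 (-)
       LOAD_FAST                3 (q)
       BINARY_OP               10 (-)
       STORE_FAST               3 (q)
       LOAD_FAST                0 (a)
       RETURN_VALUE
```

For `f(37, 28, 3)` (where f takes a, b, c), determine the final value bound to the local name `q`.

34

LOAD_FAST a → push 37. Stack: [37]
LOAD_CONST → push 1. Stack: [37, 1]
BINARY_OP % → 37 % 1 = 0. Stack: [0]
STORE_FAST q → q=0. Stack: []
LOAD_FAST_LOAD_FAST c,b → push 3,28. Stack: [3, 28]
BINARY_OP - → 3 - 28 = -25. Stack: [-25]
STORE_FAST q → q=-25. Stack: []
LOAD_FAST_LOAD_FAST a,b → push 37,28. Stack: [37, 28]
BINARY_OP - → 37 - 28 = 9. Stack: [9]
LOAD_FAST q → push -25. Stack: [9, -25]
BINARY_OP - → 9 - -25 = 34. Stack: [34]
STORE_FAST q → q=34. Stack: []
LOAD_FAST a → push 37. Stack: [37]
RETURN_VALUE → return 37.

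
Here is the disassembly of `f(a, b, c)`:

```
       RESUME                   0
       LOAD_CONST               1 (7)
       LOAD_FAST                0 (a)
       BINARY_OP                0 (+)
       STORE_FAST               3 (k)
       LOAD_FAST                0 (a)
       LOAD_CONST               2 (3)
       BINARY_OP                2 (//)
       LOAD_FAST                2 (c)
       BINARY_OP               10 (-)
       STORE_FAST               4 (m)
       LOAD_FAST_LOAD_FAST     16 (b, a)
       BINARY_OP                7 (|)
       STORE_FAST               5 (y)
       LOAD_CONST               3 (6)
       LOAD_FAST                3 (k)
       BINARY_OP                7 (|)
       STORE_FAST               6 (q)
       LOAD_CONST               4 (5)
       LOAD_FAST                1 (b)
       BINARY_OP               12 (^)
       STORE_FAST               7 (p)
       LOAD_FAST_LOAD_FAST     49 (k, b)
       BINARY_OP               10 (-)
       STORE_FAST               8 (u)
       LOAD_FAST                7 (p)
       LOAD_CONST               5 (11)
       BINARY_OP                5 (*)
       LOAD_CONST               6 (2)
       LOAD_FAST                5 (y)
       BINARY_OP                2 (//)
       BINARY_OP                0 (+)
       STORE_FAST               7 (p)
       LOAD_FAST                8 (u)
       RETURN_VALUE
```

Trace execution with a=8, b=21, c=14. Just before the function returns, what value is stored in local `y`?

29

LOAD_CONST → push 7. Stack: [7]
LOAD_FAST a → push 8. Stack: [7, 8]
BINARY_OP + → 7 + 8 = 15. Stack: [15]
STORE_FAST k → k=15. Stack: []
LOAD_FAST a → push 8. Stack: [8]
LOAD_CONST → push 3. Stack: [8, 3]
BINARY_OP // → 8 // 3 = 2. Stack: [2]
LOAD_FAST c → push 14. Stack: [2, 14]
BINARY_OP - → 2 - 14 = -12. Stack: [-12]
STORE_FAST m → m=-12. Stack: []
LOAD_FAST_LOAD_FAST b,a → push 21,8. Stack: [21, 8]
BINARY_OP | → 21 | 8 = 29. Stack: [29]
STORE_FAST y → y=29. Stack: []
LOAD_CONST → push 6. Stack: [6]
LOAD_FAST k → push 15. Stack: [6, 15]
BINARY_OP | → 6 | 15 = 15. Stack: [15]
STORE_FAST q → q=15. Stack: []
LOAD_CONST → push 5. Stack: [5]
LOAD_FAST b → push 21. Stack: [5, 21]
BINARY_OP ^ → 5 ^ 21 = 16. Stack: [16]
STORE_FAST p → p=16. Stack: []
LOAD_FAST_LOAD_FAST k,b → push 15,21. Stack: [15, 21]
BINARY_OP - → 15 - 21 = -6. Stack: [-6]
STORE_FAST u → u=-6. Stack: []
LOAD_FAST p → push 16. Stack: [16]
LOAD_CONST → push 11. Stack: [16, 11]
BINARY_OP * → 16 * 11 = 176. Stack: [176]
LOAD_CONST → push 2. Stack: [176, 2]
LOAD_FAST y → push 29. Stack: [176, 2, 29]
BINARY_OP // → 2 // 29 = 0. Stack: [176, 0]
BINARY_OP + → 176 + 0 = 176. Stack: [176]
STORE_FAST p → p=176. Stack: []
LOAD_FAST u → push -6. Stack: [-6]
RETURN_VALUE → return -6.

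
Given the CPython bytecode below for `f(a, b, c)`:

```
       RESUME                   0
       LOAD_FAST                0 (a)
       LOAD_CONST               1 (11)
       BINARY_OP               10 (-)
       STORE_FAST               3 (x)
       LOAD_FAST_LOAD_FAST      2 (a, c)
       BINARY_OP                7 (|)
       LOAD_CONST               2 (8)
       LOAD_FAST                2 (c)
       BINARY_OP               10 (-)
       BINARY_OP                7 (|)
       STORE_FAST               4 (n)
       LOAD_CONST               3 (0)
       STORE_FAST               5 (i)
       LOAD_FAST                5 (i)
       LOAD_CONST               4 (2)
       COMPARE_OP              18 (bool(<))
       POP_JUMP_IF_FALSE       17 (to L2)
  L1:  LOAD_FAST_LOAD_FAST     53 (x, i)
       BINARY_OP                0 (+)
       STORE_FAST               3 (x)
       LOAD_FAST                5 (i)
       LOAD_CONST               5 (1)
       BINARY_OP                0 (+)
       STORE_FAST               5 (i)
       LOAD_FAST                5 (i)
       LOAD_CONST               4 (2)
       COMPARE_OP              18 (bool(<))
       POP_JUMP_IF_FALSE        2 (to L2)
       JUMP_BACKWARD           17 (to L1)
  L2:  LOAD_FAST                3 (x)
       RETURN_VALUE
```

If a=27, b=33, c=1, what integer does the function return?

17

LOAD_FAST a → push 27. Stack: [27]
LOAD_CONST → push 11. Stack: [27, 11]
BINARY_OP - → 27 - 11 = 16. Stack: [16]
STORE_FAST x → x=16. Stack: []
LOAD_FAST_LOAD_FAST a,c → push 27,1. Stack: [27, 1]
BINARY_OP | → 27 | 1 = 27. Stack: [27]
LOAD_CONST → push 8. Stack: [27, 8]
LOAD_FAST c → push 1. Stack: [27, 8, 1]
BINARY_OP - → 8 - 1 = 7. Stack: [27, 7]
BINARY_OP | → 27 | 7 = 31. Stack: [31]
STORE_FAST n → n=31. Stack: []
LOAD_CONST → push 0. Stack: [0]
STORE_FAST i → i=0. Stack: []
LOAD_FAST i → push 0. Stack: [0]
LOAD_CONST → push 2. Stack: [0, 2]
COMPARE_OP bool(<) → 0 vs 2 = True. Stack: [True]
POP_JUMP_IF_FALSE → pop True; no jump. Stack: []
LOAD_FAST_LOAD_FAST x,i → push 16,0. Stack: [16, 0]
BINARY_OP + → 16 + 0 = 16. Stack: [16]
STORE_FAST x → x=16. Stack: []
LOAD_FAST i → push 0. Stack: [0]
LOAD_CONST → push 1. Stack: [0, 1]
BINARY_OP + → 0 + 1 = 1. Stack: [1]
STORE_FAST i → i=1. Stack: []
LOAD_FAST i → push 1. Stack: [1]
LOAD_CONST → push 2. Stack: [1, 2]
COMPARE_OP bool(<) → 1 vs 2 = True. Stack: [True]
POP_JUMP_IF_FALSE → pop True; no jump. Stack: []
LOAD_FAST_LOAD_FAST x,i → push 16,1. Stack: [16, 1]
BINARY_OP + → 16 + 1 = 17. Stack: [17]
STORE_FAST x → x=17. Stack: []
LOAD_FAST i → push 1. Stack: [1]
LOAD_CONST → push 1. Stack: [1, 1]
BINARY_OP + → 1 + 1 = 2. Stack: [2]
STORE_FAST i → i=2. Stack: []
LOAD_FAST i → push 2. Stack: [2]
LOAD_CONST → push 2. Stack: [2, 2]
COMPARE_OP bool(<) → 2 vs 2 = False. Stack: [False]
POP_JUMP_IF_FALSE → pop False; jump. Stack: []
LOAD_FAST x → push 17. Stack: [17]
RETURN_VALUE → return 17.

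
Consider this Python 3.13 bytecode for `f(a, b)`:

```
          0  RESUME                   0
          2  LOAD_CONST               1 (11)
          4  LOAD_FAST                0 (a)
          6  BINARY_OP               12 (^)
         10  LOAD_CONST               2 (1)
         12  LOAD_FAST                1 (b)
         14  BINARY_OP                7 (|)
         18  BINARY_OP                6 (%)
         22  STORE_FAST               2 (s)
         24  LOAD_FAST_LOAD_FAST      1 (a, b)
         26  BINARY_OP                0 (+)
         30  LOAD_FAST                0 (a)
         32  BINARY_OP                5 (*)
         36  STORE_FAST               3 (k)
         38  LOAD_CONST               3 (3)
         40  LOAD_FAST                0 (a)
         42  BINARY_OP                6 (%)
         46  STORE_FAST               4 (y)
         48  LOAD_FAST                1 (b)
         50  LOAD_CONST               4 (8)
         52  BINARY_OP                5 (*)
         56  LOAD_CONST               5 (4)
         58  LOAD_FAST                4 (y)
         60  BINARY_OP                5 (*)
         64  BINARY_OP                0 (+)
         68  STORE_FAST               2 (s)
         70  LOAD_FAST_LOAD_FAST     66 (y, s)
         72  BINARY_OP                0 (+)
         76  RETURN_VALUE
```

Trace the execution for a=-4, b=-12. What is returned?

LOAD_CONST → push 11. Stack: [11]
LOAD_FAST a → push -4. Stack: [11, -4]
BINARY_OP ^ → 11 ^ -4 = -9. Stack: [-9]
LOAD_CONST → push 1. Stack: [-9, 1]
LOAD_FAST b → push -12. Stack: [-9, 1, -12]
BINARY_OP | → 1 | -12 = -11. Stack: [-9, -11]
BINARY_OP % → -9 % -11 = -9. Stack: [-9]
STORE_FAST s → s=-9. Stack: []
LOAD_FAST_LOAD_FAST a,b → push -4,-12. Stack: [-4, -12]
BINARY_OP + → -4 + -12 = -16. Stack: [-16]
LOAD_FAST a → push -4. Stack: [-16, -4]
BINARY_OP * → -16 * -4 = 64. Stack: [64]
STORE_FAST k → k=64. Stack: []
LOAD_CONST → push 3. Stack: [3]
LOAD_FAST a → push -4. Stack: [3, -4]
BINARY_OP % → 3 % -4 = -1. Stack: [-1]
STORE_FAST y → y=-1. Stack: []
LOAD_FAST b → push -12. Stack: [-12]
LOAD_CONST → push 8. Stack: [-12, 8]
BINARY_OP * → -12 * 8 = -96. Stack: [-96]
LOAD_CONST → push 4. Stack: [-96, 4]
LOAD_FAST y → push -1. Stack: [-96, 4, -1]
BINARY_OP * → 4 * -1 = -4. Stack: [-96, -4]
BINARY_OP + → -96 + -4 = -100. Stack: [-100]
STORE_FAST s → s=-100. Stack: []
LOAD_FAST_LOAD_FAST y,s → push -1,-100. Stack: [-1, -100]
BINARY_OP + → -1 + -100 = -101. Stack: [-101]
RETURN_VALUE → return -101.

-101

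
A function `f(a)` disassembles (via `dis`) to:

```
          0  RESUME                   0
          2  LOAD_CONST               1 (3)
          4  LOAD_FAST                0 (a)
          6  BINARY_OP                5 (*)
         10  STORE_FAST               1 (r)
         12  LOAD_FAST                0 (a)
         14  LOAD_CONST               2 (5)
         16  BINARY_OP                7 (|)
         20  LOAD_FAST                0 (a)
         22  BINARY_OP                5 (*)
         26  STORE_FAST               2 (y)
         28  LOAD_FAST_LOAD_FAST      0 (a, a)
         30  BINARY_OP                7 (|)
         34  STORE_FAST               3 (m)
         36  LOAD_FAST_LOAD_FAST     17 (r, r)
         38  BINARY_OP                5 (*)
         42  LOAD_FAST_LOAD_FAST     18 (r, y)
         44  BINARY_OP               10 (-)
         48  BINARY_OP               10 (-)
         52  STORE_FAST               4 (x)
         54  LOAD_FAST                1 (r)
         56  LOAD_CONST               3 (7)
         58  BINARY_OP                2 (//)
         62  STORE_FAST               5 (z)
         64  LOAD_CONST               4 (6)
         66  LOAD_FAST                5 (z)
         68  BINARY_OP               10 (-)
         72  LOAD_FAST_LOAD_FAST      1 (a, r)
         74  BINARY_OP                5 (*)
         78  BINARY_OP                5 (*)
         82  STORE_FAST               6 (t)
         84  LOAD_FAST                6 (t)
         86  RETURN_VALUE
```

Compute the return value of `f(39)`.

-45630

LOAD_CONST → push 3. Stack: [3]
LOAD_FAST a → push 39. Stack: [3, 39]
BINARY_OP * → 3 * 39 = 117. Stack: [117]
STORE_FAST r → r=117. Stack: []
LOAD_FAST a → push 39. Stack: [39]
LOAD_CONST → push 5. Stack: [39, 5]
BINARY_OP | → 39 | 5 = 39. Stack: [39]
LOAD_FAST a → push 39. Stack: [39, 39]
BINARY_OP * → 39 * 39 = 1521. Stack: [1521]
STORE_FAST y → y=1521. Stack: []
LOAD_FAST_LOAD_FAST a,a → push 39,39. Stack: [39, 39]
BINARY_OP | → 39 | 39 = 39. Stack: [39]
STORE_FAST m → m=39. Stack: []
LOAD_FAST_LOAD_FAST r,r → push 117,117. Stack: [117, 117]
BINARY_OP * → 117 * 117 = 13689. Stack: [13689]
LOAD_FAST_LOAD_FAST r,y → push 117,1521. Stack: [13689, 117, 1521]
BINARY_OP - → 117 - 1521 = -1404. Stack: [13689, -1404]
BINARY_OP - → 13689 - -1404 = 15093. Stack: [15093]
STORE_FAST x → x=15093. Stack: []
LOAD_FAST r → push 117. Stack: [117]
LOAD_CONST → push 7. Stack: [117, 7]
BINARY_OP // → 117 // 7 = 16. Stack: [16]
STORE_FAST z → z=16. Stack: []
LOAD_CONST → push 6. Stack: [6]
LOAD_FAST z → push 16. Stack: [6, 16]
BINARY_OP - → 6 - 16 = -10. Stack: [-10]
LOAD_FAST_LOAD_FAST a,r → push 39,117. Stack: [-10, 39, 117]
BINARY_OP * → 39 * 117 = 4563. Stack: [-10, 4563]
BINARY_OP * → -10 * 4563 = -45630. Stack: [-45630]
STORE_FAST t → t=-45630. Stack: []
LOAD_FAST t → push -45630. Stack: [-45630]
RETURN_VALUE → return -45630.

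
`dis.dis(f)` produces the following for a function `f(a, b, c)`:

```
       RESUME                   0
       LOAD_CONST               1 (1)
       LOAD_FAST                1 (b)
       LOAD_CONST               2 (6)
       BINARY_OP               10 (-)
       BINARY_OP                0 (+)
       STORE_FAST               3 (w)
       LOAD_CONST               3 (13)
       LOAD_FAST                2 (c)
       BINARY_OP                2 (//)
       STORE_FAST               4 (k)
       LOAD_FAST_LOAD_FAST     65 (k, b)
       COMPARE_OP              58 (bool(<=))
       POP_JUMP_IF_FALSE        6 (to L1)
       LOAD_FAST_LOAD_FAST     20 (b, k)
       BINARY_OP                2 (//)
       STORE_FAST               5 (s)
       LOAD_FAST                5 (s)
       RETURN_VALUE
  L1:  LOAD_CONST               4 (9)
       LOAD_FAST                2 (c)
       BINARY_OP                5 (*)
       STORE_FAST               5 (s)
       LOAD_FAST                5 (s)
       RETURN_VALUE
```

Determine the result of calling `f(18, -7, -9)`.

LOAD_CONST → push 1. Stack: [1]
LOAD_FAST b → push -7. Stack: [1, -7]
LOAD_CONST → push 6. Stack: [1, -7, 6]
BINARY_OP - → -7 - 6 = -13. Stack: [1, -13]
BINARY_OP + → 1 + -13 = -12. Stack: [-12]
STORE_FAST w → w=-12. Stack: []
LOAD_CONST → push 13. Stack: [13]
LOAD_FAST c → push -9. Stack: [13, -9]
BINARY_OP // → 13 // -9 = -2. Stack: [-2]
STORE_FAST k → k=-2. Stack: []
LOAD_FAST_LOAD_FAST k,b → push -2,-7. Stack: [-2, -7]
COMPARE_OP bool(<=) → -2 vs -7 = False. Stack: [False]
POP_JUMP_IF_FALSE → pop False; jump. Stack: []
LOAD_CONST → push 9. Stack: [9]
LOAD_FAST c → push -9. Stack: [9, -9]
BINARY_OP * → 9 * -9 = -81. Stack: [-81]
STORE_FAST s → s=-81. Stack: []
LOAD_FAST s → push -81. Stack: [-81]
RETURN_VALUE → return -81.

-81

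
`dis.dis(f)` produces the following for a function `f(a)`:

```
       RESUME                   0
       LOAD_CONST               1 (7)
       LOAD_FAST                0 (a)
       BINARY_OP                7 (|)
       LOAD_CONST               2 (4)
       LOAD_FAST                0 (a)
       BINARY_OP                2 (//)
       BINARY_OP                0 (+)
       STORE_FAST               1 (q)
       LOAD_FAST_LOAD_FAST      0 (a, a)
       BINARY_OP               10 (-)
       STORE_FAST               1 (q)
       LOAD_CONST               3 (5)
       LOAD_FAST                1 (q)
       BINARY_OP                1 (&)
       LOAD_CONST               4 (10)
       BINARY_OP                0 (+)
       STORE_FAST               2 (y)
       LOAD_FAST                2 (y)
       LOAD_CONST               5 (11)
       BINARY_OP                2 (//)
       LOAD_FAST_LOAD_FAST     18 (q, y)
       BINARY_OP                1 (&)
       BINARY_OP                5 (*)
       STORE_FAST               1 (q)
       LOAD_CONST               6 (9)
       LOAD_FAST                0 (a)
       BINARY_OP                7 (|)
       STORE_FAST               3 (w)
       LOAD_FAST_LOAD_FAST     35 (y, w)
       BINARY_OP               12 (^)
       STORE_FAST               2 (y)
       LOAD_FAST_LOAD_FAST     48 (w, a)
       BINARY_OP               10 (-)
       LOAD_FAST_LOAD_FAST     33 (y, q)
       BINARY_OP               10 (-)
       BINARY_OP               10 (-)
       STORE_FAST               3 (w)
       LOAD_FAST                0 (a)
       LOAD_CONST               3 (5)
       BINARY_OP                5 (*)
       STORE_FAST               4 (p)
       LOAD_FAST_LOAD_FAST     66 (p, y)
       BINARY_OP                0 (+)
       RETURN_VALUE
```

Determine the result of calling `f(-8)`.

-53

LOAD_CONST → push 7. Stack: [7]
LOAD_FAST a → push -8. Stack: [7, -8]
BINARY_OP | → 7 | -8 = -1. Stack: [-1]
LOAD_CONST → push 4. Stack: [-1, 4]
LOAD_FAST a → push -8. Stack: [-1, 4, -8]
BINARY_OP // → 4 // -8 = -1. Stack: [-1, -1]
BINARY_OP + → -1 + -1 = -2. Stack: [-2]
STORE_FAST q → q=-2. Stack: []
LOAD_FAST_LOAD_FAST a,a → push -8,-8. Stack: [-8, -8]
BINARY_OP - → -8 - -8 = 0. Stack: [0]
STORE_FAST q → q=0. Stack: []
LOAD_CONST → push 5. Stack: [5]
LOAD_FAST q → push 0. Stack: [5, 0]
BINARY_OP & → 5 & 0 = 0. Stack: [0]
LOAD_CONST → push 10. Stack: [0, 10]
BINARY_OP + → 0 + 10 = 10. Stack: [10]
STORE_FAST y → y=10. Stack: []
LOAD_FAST y → push 10. Stack: [10]
LOAD_CONST → push 11. Stack: [10, 11]
BINARY_OP // → 10 // 11 = 0. Stack: [0]
LOAD_FAST_LOAD_FAST q,y → push 0,10. Stack: [0, 0, 10]
BINARY_OP & → 0 & 10 = 0. Stack: [0, 0]
BINARY_OP * → 0 * 0 = 0. Stack: [0]
STORE_FAST q → q=0. Stack: []
LOAD_CONST → push 9. Stack: [9]
LOAD_FAST a → push -8. Stack: [9, -8]
BINARY_OP | → 9 | -8 = -7. Stack: [-7]
STORE_FAST w → w=-7. Stack: []
LOAD_FAST_LOAD_FAST y,w → push 10,-7. Stack: [10, -7]
BINARY_OP ^ → 10 ^ -7 = -13. Stack: [-13]
STORE_FAST y → y=-13. Stack: []
LOAD_FAST_LOAD_FAST w,a → push -7,-8. Stack: [-7, -8]
BINARY_OP - → -7 - -8 = 1. Stack: [1]
LOAD_FAST_LOAD_FAST y,q → push -13,0. Stack: [1, -13, 0]
BINARY_OP - → -13 - 0 = -13. Stack: [1, -13]
BINARY_OP - → 1 - -13 = 14. Stack: [14]
STORE_FAST w → w=14. Stack: []
LOAD_FAST a → push -8. Stack: [-8]
LOAD_CONST → push 5. Stack: [-8, 5]
BINARY_OP * → -8 * 5 = -40. Stack: [-40]
STORE_FAST p → p=-40. Stack: []
LOAD_FAST_LOAD_FAST p,y → push -40,-13. Stack: [-40, -13]
BINARY_OP + → -40 + -13 = -53. Stack: [-53]
RETURN_VALUE → return -53.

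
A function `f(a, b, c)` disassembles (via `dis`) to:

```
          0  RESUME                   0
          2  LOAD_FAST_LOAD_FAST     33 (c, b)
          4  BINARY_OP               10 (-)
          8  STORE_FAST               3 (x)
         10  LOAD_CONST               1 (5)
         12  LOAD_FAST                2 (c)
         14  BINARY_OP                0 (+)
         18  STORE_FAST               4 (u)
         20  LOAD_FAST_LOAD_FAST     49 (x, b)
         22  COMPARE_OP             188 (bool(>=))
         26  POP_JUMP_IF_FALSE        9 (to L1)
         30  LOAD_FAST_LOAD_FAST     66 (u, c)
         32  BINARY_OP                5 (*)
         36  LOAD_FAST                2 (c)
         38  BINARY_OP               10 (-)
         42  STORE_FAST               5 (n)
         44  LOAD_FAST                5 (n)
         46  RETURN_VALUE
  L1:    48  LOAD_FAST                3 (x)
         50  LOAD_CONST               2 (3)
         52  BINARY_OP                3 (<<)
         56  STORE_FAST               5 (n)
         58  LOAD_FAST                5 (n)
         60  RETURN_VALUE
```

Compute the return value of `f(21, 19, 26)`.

56

LOAD_FAST_LOAD_FAST c,b → push 26,19. Stack: [26, 19]
BINARY_OP - → 26 - 19 = 7. Stack: [7]
STORE_FAST x → x=7. Stack: []
LOAD_CONST → push 5. Stack: [5]
LOAD_FAST c → push 26. Stack: [5, 26]
BINARY_OP + → 5 + 26 = 31. Stack: [31]
STORE_FAST u → u=31. Stack: []
LOAD_FAST_LOAD_FAST x,b → push 7,19. Stack: [7, 19]
COMPARE_OP bool(>=) → 7 vs 19 = False. Stack: [False]
POP_JUMP_IF_FALSE → pop False; jump. Stack: []
LOAD_FAST x → push 7. Stack: [7]
LOAD_CONST → push 3. Stack: [7, 3]
BINARY_OP << → 7 << 3 = 56. Stack: [56]
STORE_FAST n → n=56. Stack: []
LOAD_FAST n → push 56. Stack: [56]
RETURN_VALUE → return 56.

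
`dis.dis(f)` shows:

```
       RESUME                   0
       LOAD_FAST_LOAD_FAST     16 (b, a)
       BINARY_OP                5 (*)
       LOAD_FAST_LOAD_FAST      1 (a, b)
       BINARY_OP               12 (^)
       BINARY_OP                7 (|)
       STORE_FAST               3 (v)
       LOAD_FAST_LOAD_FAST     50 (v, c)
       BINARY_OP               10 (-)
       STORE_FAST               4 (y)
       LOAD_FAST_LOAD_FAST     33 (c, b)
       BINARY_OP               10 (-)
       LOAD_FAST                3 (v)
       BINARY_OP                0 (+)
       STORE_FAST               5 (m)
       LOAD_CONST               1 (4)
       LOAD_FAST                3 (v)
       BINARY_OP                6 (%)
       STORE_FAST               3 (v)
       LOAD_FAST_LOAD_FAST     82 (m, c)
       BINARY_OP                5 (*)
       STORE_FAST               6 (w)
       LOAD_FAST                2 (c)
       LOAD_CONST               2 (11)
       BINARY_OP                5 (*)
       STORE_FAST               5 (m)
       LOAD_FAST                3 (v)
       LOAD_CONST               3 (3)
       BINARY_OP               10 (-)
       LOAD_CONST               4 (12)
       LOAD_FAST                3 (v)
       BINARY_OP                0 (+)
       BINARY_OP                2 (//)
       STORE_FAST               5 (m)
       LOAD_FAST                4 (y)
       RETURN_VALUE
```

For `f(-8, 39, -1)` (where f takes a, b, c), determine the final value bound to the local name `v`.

-29

LOAD_FAST_LOAD_FAST b,a → push 39,-8. Stack: [39, -8]
BINARY_OP * → 39 * -8 = -312. Stack: [-312]
LOAD_FAST_LOAD_FAST a,b → push -8,39. Stack: [-312, -8, 39]
BINARY_OP ^ → -8 ^ 39 = -33. Stack: [-312, -33]
BINARY_OP | → -312 | -33 = -33. Stack: [-33]
STORE_FAST v → v=-33. Stack: []
LOAD_FAST_LOAD_FAST v,c → push -33,-1. Stack: [-33, -1]
BINARY_OP - → -33 - -1 = -32. Stack: [-32]
STORE_FAST y → y=-32. Stack: []
LOAD_FAST_LOAD_FAST c,b → push -1,39. Stack: [-1, 39]
BINARY_OP - → -1 - 39 = -40. Stack: [-40]
LOAD_FAST v → push -33. Stack: [-40, -33]
BINARY_OP + → -40 + -33 = -73. Stack: [-73]
STORE_FAST m → m=-73. Stack: []
LOAD_CONST → push 4. Stack: [4]
LOAD_FAST v → push -33. Stack: [4, -33]
BINARY_OP % → 4 % -33 = -29. Stack: [-29]
STORE_FAST v → v=-29. Stack: []
LOAD_FAST_LOAD_FAST m,c → push -73,-1. Stack: [-73, -1]
BINARY_OP * → -73 * -1 = 73. Stack: [73]
STORE_FAST w → w=73. Stack: []
LOAD_FAST c → push -1. Stack: [-1]
LOAD_CONST → push 11. Stack: [-1, 11]
BINARY_OP * → -1 * 11 = -11. Stack: [-11]
STORE_FAST m → m=-11. Stack: []
LOAD_FAST v → push -29. Stack: [-29]
LOAD_CONST → push 3. Stack: [-29, 3]
BINARY_OP - → -29 - 3 = -32. Stack: [-32]
LOAD_CONST → push 12. Stack: [-32, 12]
LOAD_FAST v → push -29. Stack: [-32, 12, -29]
BINARY_OP + → 12 + -29 = -17. Stack: [-32, -17]
BINARY_OP // → -32 // -17 = 1. Stack: [1]
STORE_FAST m → m=1. Stack: []
LOAD_FAST y → push -32. Stack: [-32]
RETURN_VALUE → return -32.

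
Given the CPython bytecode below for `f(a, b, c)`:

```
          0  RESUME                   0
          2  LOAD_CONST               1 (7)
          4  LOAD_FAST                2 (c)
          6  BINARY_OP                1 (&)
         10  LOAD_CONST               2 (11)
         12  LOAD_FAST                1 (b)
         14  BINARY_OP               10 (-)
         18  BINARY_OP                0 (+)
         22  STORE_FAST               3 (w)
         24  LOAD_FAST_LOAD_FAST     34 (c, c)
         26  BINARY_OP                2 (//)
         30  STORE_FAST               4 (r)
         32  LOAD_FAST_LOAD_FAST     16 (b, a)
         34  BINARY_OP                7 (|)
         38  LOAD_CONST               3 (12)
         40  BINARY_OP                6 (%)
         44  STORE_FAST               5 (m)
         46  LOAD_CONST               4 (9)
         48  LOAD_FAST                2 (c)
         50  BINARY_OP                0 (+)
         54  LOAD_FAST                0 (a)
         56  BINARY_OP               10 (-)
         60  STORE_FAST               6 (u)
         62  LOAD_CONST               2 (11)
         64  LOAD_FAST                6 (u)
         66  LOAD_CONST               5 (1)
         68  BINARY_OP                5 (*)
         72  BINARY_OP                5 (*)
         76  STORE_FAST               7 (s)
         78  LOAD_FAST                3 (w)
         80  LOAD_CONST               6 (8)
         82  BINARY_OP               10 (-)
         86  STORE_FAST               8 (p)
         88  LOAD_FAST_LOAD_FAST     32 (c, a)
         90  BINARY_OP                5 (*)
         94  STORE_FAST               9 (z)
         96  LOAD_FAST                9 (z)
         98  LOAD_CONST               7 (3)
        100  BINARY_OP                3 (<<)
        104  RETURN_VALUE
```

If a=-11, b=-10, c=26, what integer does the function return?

-2288

LOAD_CONST → push 7. Stack: [7]
LOAD_FAST c → push 26. Stack: [7, 26]
BINARY_OP & → 7 & 26 = 2. Stack: [2]
LOAD_CONST → push 11. Stack: [2, 11]
LOAD_FAST b → push -10. Stack: [2, 11, -10]
BINARY_OP - → 11 - -10 = 21. Stack: [2, 21]
BINARY_OP + → 2 + 21 = 23. Stack: [23]
STORE_FAST w → w=23. Stack: []
LOAD_FAST_LOAD_FAST c,c → push 26,26. Stack: [26, 26]
BINARY_OP // → 26 // 26 = 1. Stack: [1]
STORE_FAST r → r=1. Stack: []
LOAD_FAST_LOAD_FAST b,a → push -10,-11. Stack: [-10, -11]
BINARY_OP | → -10 | -11 = -9. Stack: [-9]
LOAD_CONST → push 12. Stack: [-9, 12]
BINARY_OP % → -9 % 12 = 3. Stack: [3]
STORE_FAST m → m=3. Stack: []
LOAD_CONST → push 9. Stack: [9]
LOAD_FAST c → push 26. Stack: [9, 26]
BINARY_OP + → 9 + 26 = 35. Stack: [35]
LOAD_FAST a → push -11. Stack: [35, -11]
BINARY_OP - → 35 - -11 = 46. Stack: [46]
STORE_FAST u → u=46. Stack: []
LOAD_CONST → push 11. Stack: [11]
LOAD_FAST u → push 46. Stack: [11, 46]
LOAD_CONST → push 1. Stack: [11, 46, 1]
BINARY_OP * → 46 * 1 = 46. Stack: [11, 46]
BINARY_OP * → 11 * 46 = 506. Stack: [506]
STORE_FAST s → s=506. Stack: []
LOAD_FAST w → push 23. Stack: [23]
LOAD_CONST → push 8. Stack: [23, 8]
BINARY_OP - → 23 - 8 = 15. Stack: [15]
STORE_FAST p → p=15. Stack: []
LOAD_FAST_LOAD_FAST c,a → push 26,-11. Stack: [26, -11]
BINARY_OP * → 26 * -11 = -286. Stack: [-286]
STORE_FAST z → z=-286. Stack: []
LOAD_FAST z → push -286. Stack: [-286]
LOAD_CONST → push 3. Stack: [-286, 3]
BINARY_OP << → -286 << 3 = -2288. Stack: [-2288]
RETURN_VALUE → return -2288.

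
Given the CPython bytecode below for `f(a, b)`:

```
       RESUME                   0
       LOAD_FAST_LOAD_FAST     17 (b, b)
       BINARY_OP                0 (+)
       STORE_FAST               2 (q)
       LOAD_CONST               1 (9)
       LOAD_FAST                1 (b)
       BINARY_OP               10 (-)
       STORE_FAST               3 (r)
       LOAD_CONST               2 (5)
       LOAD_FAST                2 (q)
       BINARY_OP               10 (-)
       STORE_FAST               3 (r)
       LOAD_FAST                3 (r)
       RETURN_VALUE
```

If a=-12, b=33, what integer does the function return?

-61

LOAD_FAST_LOAD_FAST b,b → push 33,33. Stack: [33, 33]
BINARY_OP + → 33 + 33 = 66. Stack: [66]
STORE_FAST q → q=66. Stack: []
LOAD_CONST → push 9. Stack: [9]
LOAD_FAST b → push 33. Stack: [9, 33]
BINARY_OP - → 9 - 33 = -24. Stack: [-24]
STORE_FAST r → r=-24. Stack: []
LOAD_CONST → push 5. Stack: [5]
LOAD_FAST q → push 66. Stack: [5, 66]
BINARY_OP - → 5 - 66 = -61. Stack: [-61]
STORE_FAST r → r=-61. Stack: []
LOAD_FAST r → push -61. Stack: [-61]
RETURN_VALUE → return -61.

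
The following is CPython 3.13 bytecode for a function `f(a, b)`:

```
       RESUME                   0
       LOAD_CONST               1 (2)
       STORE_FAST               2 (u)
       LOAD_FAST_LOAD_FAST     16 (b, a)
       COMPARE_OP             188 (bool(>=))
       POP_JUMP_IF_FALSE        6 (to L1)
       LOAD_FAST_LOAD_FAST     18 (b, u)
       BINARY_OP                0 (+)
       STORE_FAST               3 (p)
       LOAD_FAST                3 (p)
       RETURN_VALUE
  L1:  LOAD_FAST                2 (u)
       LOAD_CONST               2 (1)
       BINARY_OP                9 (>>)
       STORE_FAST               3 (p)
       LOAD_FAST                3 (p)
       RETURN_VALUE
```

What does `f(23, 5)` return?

1

LOAD_CONST → push 2. Stack: [2]
STORE_FAST u → u=2. Stack: []
LOAD_FAST_LOAD_FAST b,a → push 5,23. Stack: [5, 23]
COMPARE_OP bool(>=) → 5 vs 23 = False. Stack: [False]
POP_JUMP_IF_FALSE → pop False; jump. Stack: []
LOAD_FAST u → push 2. Stack: [2]
LOAD_CONST → push 1. Stack: [2, 1]
BINARY_OP >> → 2 >> 1 = 1. Stack: [1]
STORE_FAST p → p=1. Stack: []
LOAD_FAST p → push 1. Stack: [1]
RETURN_VALUE → return 1.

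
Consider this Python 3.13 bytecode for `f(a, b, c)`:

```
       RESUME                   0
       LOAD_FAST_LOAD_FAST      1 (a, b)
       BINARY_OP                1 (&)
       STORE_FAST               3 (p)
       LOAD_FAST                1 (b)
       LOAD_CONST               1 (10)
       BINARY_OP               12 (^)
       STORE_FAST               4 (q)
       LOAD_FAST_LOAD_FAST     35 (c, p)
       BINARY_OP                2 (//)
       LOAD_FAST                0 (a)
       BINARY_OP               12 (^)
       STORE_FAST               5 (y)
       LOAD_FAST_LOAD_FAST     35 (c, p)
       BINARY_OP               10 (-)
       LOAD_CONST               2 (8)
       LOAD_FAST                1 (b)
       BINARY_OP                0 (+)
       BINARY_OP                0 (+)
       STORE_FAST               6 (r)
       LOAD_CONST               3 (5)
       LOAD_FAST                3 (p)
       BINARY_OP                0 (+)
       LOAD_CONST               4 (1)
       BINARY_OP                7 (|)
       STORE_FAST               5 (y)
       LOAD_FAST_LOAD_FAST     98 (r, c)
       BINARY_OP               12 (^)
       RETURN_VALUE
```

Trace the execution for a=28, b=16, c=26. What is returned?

56

LOAD_FAST_LOAD_FAST a,b → push 28,16. Stack: [28, 16]
BINARY_OP & → 28 & 16 = 16. Stack: [16]
STORE_FAST p → p=16. Stack: []
LOAD_FAST b → push 16. Stack: [16]
LOAD_CONST → push 10. Stack: [16, 10]
BINARY_OP ^ → 16 ^ 10 = 26. Stack: [26]
STORE_FAST q → q=26. Stack: []
LOAD_FAST_LOAD_FAST c,p → push 26,16. Stack: [26, 16]
BINARY_OP // → 26 // 16 = 1. Stack: [1]
LOAD_FAST a → push 28. Stack: [1, 28]
BINARY_OP ^ → 1 ^ 28 = 29. Stack: [29]
STORE_FAST y → y=29. Stack: []
LOAD_FAST_LOAD_FAST c,p → push 26,16. Stack: [26, 16]
BINARY_OP - → 26 - 16 = 10. Stack: [10]
LOAD_CONST → push 8. Stack: [10, 8]
LOAD_FAST b → push 16. Stack: [10, 8, 16]
BINARY_OP + → 8 + 16 = 24. Stack: [10, 24]
BINARY_OP + → 10 + 24 = 34. Stack: [34]
STORE_FAST r → r=34. Stack: []
LOAD_CONST → push 5. Stack: [5]
LOAD_FAST p → push 16. Stack: [5, 16]
BINARY_OP + → 5 + 16 = 21. Stack: [21]
LOAD_CONST → push 1. Stack: [21, 1]
BINARY_OP | → 21 | 1 = 21. Stack: [21]
STORE_FAST y → y=21. Stack: []
LOAD_FAST_LOAD_FAST r,c → push 34,26. Stack: [34, 26]
BINARY_OP ^ → 34 ^ 26 = 56. Stack: [56]
RETURN_VALUE → return 56.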